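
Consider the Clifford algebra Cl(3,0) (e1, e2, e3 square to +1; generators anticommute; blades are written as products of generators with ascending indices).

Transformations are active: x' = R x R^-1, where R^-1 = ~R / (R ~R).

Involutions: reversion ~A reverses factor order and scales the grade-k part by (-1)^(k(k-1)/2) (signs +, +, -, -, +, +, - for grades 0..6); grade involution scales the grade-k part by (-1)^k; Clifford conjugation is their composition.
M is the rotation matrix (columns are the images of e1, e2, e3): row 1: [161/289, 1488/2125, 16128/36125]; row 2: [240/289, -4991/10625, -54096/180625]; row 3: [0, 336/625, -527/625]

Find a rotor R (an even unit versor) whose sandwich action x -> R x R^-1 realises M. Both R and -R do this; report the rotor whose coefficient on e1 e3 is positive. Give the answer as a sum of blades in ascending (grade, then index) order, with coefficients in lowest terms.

Method: write R = a + b12*e1 e2 + b13*e1 e3 + b23*e2 e3 with a^2 + b12^2 + b13^2 + b23^2 = 1 (so R^-1 = ~R). Expanding the columns R e_j ~R gives tr M = 4a^2 - 1 and, from the antisymmetric part, M21 - M12 = -4a*b12, M13 - M31 = 4a*b13, M32 - M23 = -4a*b23.
Here tr M = -5461/7225, so a^2 = (1 + tr M)/4 = 441/7225 and a = ±21/85. Taking a = 21/85: M21 - M12 = 4704/36125, M13 - M31 = 16128/36125, M32 - M23 = 6048/7225, giving b12 = -56/425, b13 = 192/425, b23 = -72/85, i.e. R = 21/85 - 56/425*e1 e2 + 192/425*e1 e3 - 72/85*e2 e3.
Its e1 e3 coefficient is already positive.
Answer: 21/85 - 56/425*e1 e2 + 192/425*e1 e3 - 72/85*e2 e3. Note: both R and -R realise this M (trace -5461/7225); the covering map identifies them, and the e1 e3-coefficient sign is the tie-breaker.


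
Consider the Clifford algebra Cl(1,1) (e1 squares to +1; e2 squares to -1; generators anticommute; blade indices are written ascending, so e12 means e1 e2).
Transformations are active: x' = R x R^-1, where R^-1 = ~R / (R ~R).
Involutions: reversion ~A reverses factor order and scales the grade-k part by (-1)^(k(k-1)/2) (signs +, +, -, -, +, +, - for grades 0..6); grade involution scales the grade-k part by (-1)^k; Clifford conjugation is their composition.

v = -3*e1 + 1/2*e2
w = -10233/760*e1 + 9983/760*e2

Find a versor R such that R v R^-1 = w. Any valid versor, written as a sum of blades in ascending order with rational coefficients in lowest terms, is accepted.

Take R = v + w = -12513/760*e1 + 10363/760*e2. Because q(v) = q(w) = 35/4, conjugation by R sends v exactly to w.
Answer: -12513/760*e1 + 10363/760*e2


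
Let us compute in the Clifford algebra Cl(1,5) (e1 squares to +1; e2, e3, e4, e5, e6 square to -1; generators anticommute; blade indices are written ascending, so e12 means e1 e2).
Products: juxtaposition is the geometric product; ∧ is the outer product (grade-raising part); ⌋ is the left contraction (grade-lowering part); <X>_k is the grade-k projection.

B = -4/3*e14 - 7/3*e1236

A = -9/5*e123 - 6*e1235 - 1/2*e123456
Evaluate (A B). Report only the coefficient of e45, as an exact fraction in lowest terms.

step 1: -21/5*e6 - 7/6*e45 + 14*e56 + 12/5*e234 + 8*e2345 + 2/3*e2356
Answer: -7/6


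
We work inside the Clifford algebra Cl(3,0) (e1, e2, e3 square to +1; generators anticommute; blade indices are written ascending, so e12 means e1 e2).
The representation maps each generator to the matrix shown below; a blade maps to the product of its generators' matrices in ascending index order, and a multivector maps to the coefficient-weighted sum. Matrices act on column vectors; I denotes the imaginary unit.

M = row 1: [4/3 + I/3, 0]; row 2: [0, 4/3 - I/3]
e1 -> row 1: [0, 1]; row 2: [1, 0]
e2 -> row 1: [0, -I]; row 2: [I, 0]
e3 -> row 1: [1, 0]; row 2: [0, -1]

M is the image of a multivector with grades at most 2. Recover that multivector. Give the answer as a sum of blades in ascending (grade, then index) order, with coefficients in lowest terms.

Method: 1, rho(e1), rho(e2), rho(e3) form a trace-orthogonal basis of the 2x2 complex matrices (tr(X Y) = 2 if X = Y, else 0), so M = m0*1 + m1*rho(e1) + m2*rho(e2) + m3*rho(e3) with m0 = tr(M)/2 = 4/3, m1 = tr(M rho(e1))/2 = 0, m2 = tr(M rho(e2))/2 = 0, m3 = tr(M rho(e3))/2 = I/3.
Multiplying table entries, the bivector images are rho(e12) = I*rho(e3), rho(e13) = -I*rho(e2), rho(e23) = I*rho(e1); with real blade coefficients the real parts of m0..m3 are the coefficients of 1, e1, e2, e3 and the imaginary parts give the bivectors (e23: Im m1, e13: -Im m2, e12: Im m3).
Answer: 4/3 + 1/3*e12


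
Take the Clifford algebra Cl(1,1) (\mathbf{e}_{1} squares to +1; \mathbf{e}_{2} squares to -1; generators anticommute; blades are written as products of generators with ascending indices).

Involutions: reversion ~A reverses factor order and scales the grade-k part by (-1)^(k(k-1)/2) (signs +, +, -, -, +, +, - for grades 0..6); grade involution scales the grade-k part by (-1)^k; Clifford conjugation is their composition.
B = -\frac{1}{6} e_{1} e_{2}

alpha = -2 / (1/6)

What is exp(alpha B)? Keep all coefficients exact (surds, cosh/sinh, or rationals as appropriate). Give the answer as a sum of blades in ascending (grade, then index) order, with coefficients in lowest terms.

B^2 = (-\frac{1}{6})^2*(e_{1} e_{2})^2 = \frac{1}{36}*(+1) = \frac{1}{36} (a basis 2-blade squares to minus the product of its generators' squares).
B^2 = \frac{1}{36} — since the square is positive, the closed form is hyperbolic: l = \frac{1}{6}, alpha*l = -2, so exp(alpha B) = cosh(-2) + (sinh(-2)/(\frac{1}{6}))*B = \cosh{\left(2 \right)} + (- 6 \sinh{\left(2 \right)})*B.
Answer: \cosh{\left(2 \right)} + \sinh{\left(2 \right)} e_{1} e_{2}


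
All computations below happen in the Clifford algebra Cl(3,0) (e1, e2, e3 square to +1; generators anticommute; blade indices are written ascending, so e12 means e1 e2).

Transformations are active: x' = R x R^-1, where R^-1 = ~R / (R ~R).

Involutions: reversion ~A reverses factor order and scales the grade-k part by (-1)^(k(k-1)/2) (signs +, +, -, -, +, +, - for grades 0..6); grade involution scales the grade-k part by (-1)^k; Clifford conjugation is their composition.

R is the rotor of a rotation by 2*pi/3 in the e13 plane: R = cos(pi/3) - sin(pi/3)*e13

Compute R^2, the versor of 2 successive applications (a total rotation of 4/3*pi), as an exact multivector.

Because a rotor carries half the rotation angle, composing 2 copies of this e13-plane rotor multiplies the phase: 2*(pi/3) = 2*pi/3, hence R^2 = cos(2*pi/3) - sin(2*pi/3)*e13.
cos(2*pi/3) = -1/2 and sin(2*pi/3) = sqrt(3)/2, so R^2 = -1/2 - sqrt(3)/2*e13. The net rotation is 4/3*pi; the rotor keeps the half-angle phase exactly.
Answer: -1/2 - sqrt(3)/2*e13


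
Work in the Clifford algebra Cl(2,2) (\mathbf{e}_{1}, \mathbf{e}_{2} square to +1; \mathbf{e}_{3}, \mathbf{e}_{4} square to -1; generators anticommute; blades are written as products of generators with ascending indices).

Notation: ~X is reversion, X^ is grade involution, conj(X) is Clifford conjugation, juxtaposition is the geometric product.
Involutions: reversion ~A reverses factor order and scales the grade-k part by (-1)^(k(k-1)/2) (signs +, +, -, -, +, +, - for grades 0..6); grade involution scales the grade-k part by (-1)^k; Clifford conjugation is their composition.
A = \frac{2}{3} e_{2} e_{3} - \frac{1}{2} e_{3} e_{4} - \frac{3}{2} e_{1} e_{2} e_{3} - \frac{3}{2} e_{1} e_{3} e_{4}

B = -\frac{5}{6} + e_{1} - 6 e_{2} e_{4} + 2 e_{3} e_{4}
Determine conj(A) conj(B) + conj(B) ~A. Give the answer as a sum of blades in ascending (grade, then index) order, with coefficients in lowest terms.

first term: 1 - 3 e_{1} - \frac{17}{18} e_{2} e_{3} - \frac{4}{3} e_{2} e_{4} + \frac{61}{12} e_{3} e_{4} + \frac{131}{12} e_{1} e_{2} e_{3} - 3 e_{1} e_{2} e_{4} + \frac{39}{4} e_{1} e_{3} e_{4}
second term: 1 + 3 e_{1} + \frac{37}{18} e_{2} e_{3} + \frac{4}{3} e_{2} e_{4} - \frac{71}{12} e_{3} e_{4} + \frac{101}{12} e_{1} e_{2} e_{3} - 3 e_{1} e_{2} e_{4} + \frac{29}{4} e_{1} e_{3} e_{4}
Answer: 2 + \frac{10}{9} e_{2} e_{3} - \frac{5}{6} e_{3} e_{4} + \frac{58}{3} e_{1} e_{2} e_{3} - 6 e_{1} e_{2} e_{4} + 17 e_{1} e_{3} e_{4}


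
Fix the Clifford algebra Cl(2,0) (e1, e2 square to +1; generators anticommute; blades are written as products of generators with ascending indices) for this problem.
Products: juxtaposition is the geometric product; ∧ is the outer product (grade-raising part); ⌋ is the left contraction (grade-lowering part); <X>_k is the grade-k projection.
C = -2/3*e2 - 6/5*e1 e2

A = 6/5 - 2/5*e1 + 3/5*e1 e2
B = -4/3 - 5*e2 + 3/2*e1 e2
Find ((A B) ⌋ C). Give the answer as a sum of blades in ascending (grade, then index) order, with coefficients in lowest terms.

step 1: -5/2 - 37/15*e1 - 33/5*e2 + 3*e1 e2
step 2: 8 - 198/25*e1 + 347/75*e2 + 3*e1 e2
Answer: 8 - 198/25*e1 + 347/75*e2 + 3*e1 e2


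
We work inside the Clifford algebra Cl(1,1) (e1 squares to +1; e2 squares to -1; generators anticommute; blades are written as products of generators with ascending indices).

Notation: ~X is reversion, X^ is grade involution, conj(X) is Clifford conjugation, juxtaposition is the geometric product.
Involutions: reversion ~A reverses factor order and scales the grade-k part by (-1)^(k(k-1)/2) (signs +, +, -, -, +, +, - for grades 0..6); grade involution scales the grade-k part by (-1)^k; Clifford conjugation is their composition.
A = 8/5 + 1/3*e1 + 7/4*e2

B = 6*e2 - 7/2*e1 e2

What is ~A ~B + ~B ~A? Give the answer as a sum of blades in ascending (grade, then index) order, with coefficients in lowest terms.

first term: -21/2 + 49/8*e1 + 323/30*e2 + 38/5*e1 e2
second term: -21/2 - 49/8*e1 + 253/30*e2 + 18/5*e1 e2
Answer: -21 + 96/5*e2 + 56/5*e1 e2


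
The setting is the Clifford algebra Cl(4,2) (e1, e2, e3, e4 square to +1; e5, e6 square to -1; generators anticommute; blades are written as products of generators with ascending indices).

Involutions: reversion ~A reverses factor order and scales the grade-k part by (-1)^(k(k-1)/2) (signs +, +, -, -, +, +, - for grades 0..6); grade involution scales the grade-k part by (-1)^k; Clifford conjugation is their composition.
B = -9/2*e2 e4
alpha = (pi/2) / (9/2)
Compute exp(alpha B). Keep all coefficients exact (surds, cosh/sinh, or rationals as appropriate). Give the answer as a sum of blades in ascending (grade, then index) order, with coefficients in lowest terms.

B^2 = (-9/2)^2*(e2 e4)^2 = 81/4*(-1) = -81/4 (a basis 2-blade squares to minus the product of its generators' squares).
B^2 = -81/4 — the series telescopes trigonometrically here: l = 9/2, alpha*l = pi/2, so exp(alpha B) = cos(pi/2) + (sin(pi/2)/(9/2))*B = 0 + (2/9)*B.
Answer: -e2 e4


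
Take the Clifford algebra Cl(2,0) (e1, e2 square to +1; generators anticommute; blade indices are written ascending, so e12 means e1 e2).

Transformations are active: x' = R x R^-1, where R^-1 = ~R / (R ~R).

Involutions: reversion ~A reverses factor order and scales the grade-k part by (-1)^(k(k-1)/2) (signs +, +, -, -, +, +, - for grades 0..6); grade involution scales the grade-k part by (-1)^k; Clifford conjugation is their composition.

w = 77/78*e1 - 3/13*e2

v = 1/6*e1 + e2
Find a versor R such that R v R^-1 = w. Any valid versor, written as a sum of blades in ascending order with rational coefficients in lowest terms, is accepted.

A norm check does it: q(v) = q(w) = 37/36, hence R = v + w = 15/13*e1 + 10/13*e2 realises the map — parallel part kept, (v - w)/2 negated, v carried to w.
Answer: 15/13*e1 + 10/13*e2


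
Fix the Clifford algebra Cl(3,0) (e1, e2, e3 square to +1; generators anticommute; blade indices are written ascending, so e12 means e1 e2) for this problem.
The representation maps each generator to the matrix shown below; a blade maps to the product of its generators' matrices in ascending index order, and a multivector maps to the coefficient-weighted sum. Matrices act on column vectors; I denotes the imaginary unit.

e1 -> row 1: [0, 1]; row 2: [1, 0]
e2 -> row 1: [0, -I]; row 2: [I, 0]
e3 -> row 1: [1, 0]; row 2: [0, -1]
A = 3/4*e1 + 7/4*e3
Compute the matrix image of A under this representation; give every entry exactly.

M = (3/4)*rho(e1) + (7/4)*rho(e3), summed entrywise:
Answer: row 1: [7/4, 3/4]; row 2: [3/4, -7/4]


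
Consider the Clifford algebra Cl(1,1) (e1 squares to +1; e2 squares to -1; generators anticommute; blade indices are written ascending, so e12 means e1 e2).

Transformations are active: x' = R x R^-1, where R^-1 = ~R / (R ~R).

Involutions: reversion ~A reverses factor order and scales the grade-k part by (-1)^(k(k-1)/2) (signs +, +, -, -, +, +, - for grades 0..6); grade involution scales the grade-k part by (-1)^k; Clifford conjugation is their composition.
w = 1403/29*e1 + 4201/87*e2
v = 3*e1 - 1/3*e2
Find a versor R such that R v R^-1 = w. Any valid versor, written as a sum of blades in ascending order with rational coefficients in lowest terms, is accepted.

Sketch: the shared square 80/9 makes R = v + w = 1490/29*e1 + 4172/87*e2 the natural versor; its sandwich fixes that direction, negates (v - w)/2, and sends v to w.
Answer: 1490/29*e1 + 4172/87*e2


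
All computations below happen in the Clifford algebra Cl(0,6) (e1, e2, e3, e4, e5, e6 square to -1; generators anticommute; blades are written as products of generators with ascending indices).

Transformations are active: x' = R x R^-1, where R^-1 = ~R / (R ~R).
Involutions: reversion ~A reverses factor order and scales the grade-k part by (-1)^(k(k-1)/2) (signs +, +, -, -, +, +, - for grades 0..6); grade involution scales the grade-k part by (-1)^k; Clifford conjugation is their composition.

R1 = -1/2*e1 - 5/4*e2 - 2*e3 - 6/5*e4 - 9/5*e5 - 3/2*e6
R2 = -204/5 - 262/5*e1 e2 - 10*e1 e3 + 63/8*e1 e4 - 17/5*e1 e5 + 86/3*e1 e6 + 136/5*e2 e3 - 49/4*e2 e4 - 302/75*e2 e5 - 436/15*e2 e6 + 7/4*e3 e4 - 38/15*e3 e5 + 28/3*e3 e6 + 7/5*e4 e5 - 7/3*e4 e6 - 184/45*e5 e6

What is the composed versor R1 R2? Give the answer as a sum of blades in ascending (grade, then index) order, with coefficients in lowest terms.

Distribute over the terms of R1 (each basis-blade product reordered to ascending indices, repeated generators contracted through their squares):
(-1/2*e1) R2 = 102/5*e1 - 131/5*e2 - 5*e3 + 63/16*e4 - 17/10*e5 + 43/3*e6 - 68/5*e1 e2 e3 + 49/8*e1 e2 e4 + 151/75*e1 e2 e5 + 218/15*e1 e2 e6 - 7/8*e1 e3 e4 + 19/15*e1 e3 e5 - 14/3*e1 e3 e6 - 7/10*e1 e4 e5 + 7/6*e1 e4 e6 + 92/45*e1 e5 e6
(-5/4*e2) R2 = 131/2*e1 + 51*e2 + 34*e3 - 245/16*e4 - 151/30*e5 - 109/3*e6 - 25/2*e1 e2 e3 + 315/32*e1 e2 e4 - 17/4*e1 e2 e5 + 215/6*e1 e2 e6 - 35/16*e2 e3 e4 + 19/6*e2 e3 e5 - 35/3*e2 e3 e6 - 7/4*e2 e4 e5 + 35/12*e2 e4 e6 + 46/9*e2 e5 e6
(-2*e3) R2 = 20*e1 - 272/5*e2 + 408/5*e3 + 7/2*e4 - 76/15*e5 + 56/3*e6 + 524/5*e1 e2 e3 + 63/4*e1 e3 e4 - 34/5*e1 e3 e5 + 172/3*e1 e3 e6 - 49/2*e2 e3 e4 - 604/75*e2 e3 e5 - 872/15*e2 e3 e6 - 14/5*e3 e4 e5 + 14/3*e3 e4 e6 + 368/45*e3 e5 e6
(-6/5*e4) R2 = -189/20*e1 + 147/10*e2 - 21/10*e3 + 1224/25*e4 + 42/25*e5 - 14/5*e6 + 1572/25*e1 e2 e4 + 12*e1 e3 e4 - 102/25*e1 e4 e5 + 172/5*e1 e4 e6 - 816/25*e2 e3 e4 - 604/125*e2 e4 e5 - 872/25*e2 e4 e6 - 76/25*e3 e4 e5 + 56/5*e3 e4 e6 + 368/75*e4 e5 e6
(-9/5*e5) R2 = 153/25*e1 + 906/125*e2 + 114/25*e3 - 63/25*e4 + 1836/25*e5 - 184/25*e6 + 2358/25*e1 e2 e5 + 18*e1 e3 e5 - 567/40*e1 e4 e5 + 258/5*e1 e5 e6 - 1224/25*e2 e3 e5 + 441/20*e2 e4 e5 - 1308/25*e2 e5 e6 - 63/20*e3 e4 e5 + 84/5*e3 e5 e6 - 21/5*e4 e5 e6
(-3/2*e6) R2 = -43*e1 + 218/5*e2 - 14*e3 + 7/2*e4 + 92/15*e5 + 306/5*e6 + 393/5*e1 e2 e6 + 15*e1 e3 e6 - 189/16*e1 e4 e6 + 51/10*e1 e5 e6 - 204/5*e2 e3 e6 + 147/8*e2 e4 e6 + 151/25*e2 e5 e6 - 21/8*e3 e4 e6 + 19/5*e3 e5 e6 - 21/10*e4 e5 e6
Summing the partial products and collecting blades:
Answer: 5957/100*e1 + 8987/250*e2 + 4953/50*e3 + 8413/200*e4 + 5209/75*e5 + 3578/75*e6 + 787/10*e1 e2 e3 + 63079/800*e1 e2 e4 + 1105/12*e1 e2 e5 + 3869/30*e1 e2 e6 + 215/8*e1 e3 e4 + 187/15*e1 e3 e5 + 203/3*e1 e3 e6 - 3791/200*e1 e4 e5 + 5701/240*e1 e4 e6 + 5287/90*e1 e5 e6 - 23731/400*e2 e3 e4 - 8077/150*e2 e3 e5 - 553/5*e2 e3 e6 + 3867/250*e2 e4 e5 - 8153/600*e2 e4 e6 - 9263/225*e2 e5 e6 - 899/100*e3 e4 e5 + 1589/120*e3 e4 e6 + 259/9*e3 e5 e6 - 209/150*e4 e5 e6


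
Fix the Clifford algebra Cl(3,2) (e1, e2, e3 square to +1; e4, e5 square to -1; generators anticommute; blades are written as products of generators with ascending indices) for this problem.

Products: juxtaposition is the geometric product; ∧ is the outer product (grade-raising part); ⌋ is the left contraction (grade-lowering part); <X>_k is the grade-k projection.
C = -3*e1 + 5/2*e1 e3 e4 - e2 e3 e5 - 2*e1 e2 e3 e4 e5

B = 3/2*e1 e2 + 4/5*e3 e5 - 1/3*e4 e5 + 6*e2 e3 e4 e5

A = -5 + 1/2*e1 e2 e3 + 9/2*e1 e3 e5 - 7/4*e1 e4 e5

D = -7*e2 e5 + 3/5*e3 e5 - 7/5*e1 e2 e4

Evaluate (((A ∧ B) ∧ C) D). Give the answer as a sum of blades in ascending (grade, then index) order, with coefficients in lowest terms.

step 1: -15/2*e1 e2 - 4*e3 e5 + 5/3*e4 e5 - 30*e2 e3 e4 e5 - 1/6*e1 e2 e3 e4 e5
step 2: 12*e1 e3 e5 - 5*e1 e4 e5 + 90*e1 e2 e3 e4 e5
step 3: 36/5*e1 + 7*e2 e5 + 126*e3 e5 + 84*e1 e2 e3 - 89*e1 e2 e4 - 627*e1 e3 e4 + 84/5*e2 e3 e4 e5
Answer: 36/5*e1 + 7*e2 e5 + 126*e3 e5 + 84*e1 e2 e3 - 89*e1 e2 e4 - 627*e1 e3 e4 + 84/5*e2 e3 e4 e5


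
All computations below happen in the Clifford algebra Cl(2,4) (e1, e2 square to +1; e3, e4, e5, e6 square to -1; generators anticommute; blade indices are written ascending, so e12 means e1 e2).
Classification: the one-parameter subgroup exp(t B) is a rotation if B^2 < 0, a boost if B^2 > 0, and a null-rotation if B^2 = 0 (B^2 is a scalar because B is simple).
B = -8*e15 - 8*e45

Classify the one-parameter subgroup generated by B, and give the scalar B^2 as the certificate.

B^2 term by term: the squares give (-8)^2*(e15)^2 + (-8)^2*(e45)^2 = 64*(+1) + 64*(-1) = 0 (each basis 2-blade squares to minus the product of its generators' squares); cross terms between blades sharing an index anticommute and cancel. So B^2 = 0.
Answer: null-rotation, certificate B^2 = 0. One invariant decides it: the square 0 survives every conjugation, and its sign is exactly the classification.


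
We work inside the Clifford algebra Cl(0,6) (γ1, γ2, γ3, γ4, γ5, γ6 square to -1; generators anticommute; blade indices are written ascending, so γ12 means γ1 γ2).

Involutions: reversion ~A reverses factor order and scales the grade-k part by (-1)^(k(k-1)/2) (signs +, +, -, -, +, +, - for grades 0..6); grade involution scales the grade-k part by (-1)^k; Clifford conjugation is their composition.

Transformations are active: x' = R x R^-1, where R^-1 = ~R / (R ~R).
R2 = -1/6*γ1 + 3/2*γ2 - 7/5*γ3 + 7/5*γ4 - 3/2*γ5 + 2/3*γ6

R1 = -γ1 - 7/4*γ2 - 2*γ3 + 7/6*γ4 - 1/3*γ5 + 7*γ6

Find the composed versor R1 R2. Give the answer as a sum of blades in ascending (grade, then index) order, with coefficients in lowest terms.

Distribute over the terms of R1 (each basis-blade product reordered to ascending indices, repeated generators contracted through their squares):
(-γ1) R2 = -1/6 - 3/2*γ12 + 7/5*γ13 - 7/5*γ14 + 3/2*γ15 - 2/3*γ16
(-7/4*γ2) R2 = 21/8 - 7/24*γ12 + 49/20*γ23 - 49/20*γ24 + 21/8*γ25 - 7/6*γ26
(-2*γ3) R2 = -14/5 - 1/3*γ13 + 3*γ23 - 14/5*γ34 + 3*γ35 - 4/3*γ36
(7/6*γ4) R2 = -49/30 + 7/36*γ14 - 7/4*γ24 + 49/30*γ34 - 7/4*γ45 + 7/9*γ46
(-1/3*γ5) R2 = -1/2 - 1/18*γ15 + 1/2*γ25 - 7/15*γ35 + 7/15*γ45 - 2/9*γ56
(7*γ6) R2 = -14/3 + 7/6*γ16 - 21/2*γ26 + 49/5*γ36 - 49/5*γ46 + 21/2*γ56
Summing the partial products and collecting blades:
Answer: -857/120 - 43/24*γ12 + 16/15*γ13 - 217/180*γ14 + 13/9*γ15 + 1/2*γ16 + 109/20*γ23 - 21/5*γ24 + 25/8*γ25 - 35/3*γ26 - 7/6*γ34 + 38/15*γ35 + 127/15*γ36 - 77/60*γ45 - 406/45*γ46 + 185/18*γ56


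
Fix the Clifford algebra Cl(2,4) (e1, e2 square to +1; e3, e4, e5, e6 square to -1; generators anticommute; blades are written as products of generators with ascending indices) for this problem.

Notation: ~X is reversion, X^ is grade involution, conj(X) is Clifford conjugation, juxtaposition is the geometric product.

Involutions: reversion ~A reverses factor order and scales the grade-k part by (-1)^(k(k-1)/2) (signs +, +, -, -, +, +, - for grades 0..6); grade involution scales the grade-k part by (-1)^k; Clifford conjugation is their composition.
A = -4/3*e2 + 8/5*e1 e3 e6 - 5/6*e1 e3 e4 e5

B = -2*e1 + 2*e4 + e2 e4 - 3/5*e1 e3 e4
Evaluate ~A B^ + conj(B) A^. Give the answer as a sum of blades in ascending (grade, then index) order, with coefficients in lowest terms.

first term: -4/3*e4 - 1/2*e5 + 8/3*e1 e2 + 8/3*e2 e4 - 16/5*e3 e6 + 24/25*e4 e6 + 5/3*e1 e3 e5 + 5/3*e3 e4 e5 + 4/5*e1 e2 e3 e4 + 5/6*e1 e2 e3 e5 - 16/5*e1 e3 e4 e6 + 8/5*e1 e2 e3 e4 e6
second term: 4/3*e4 - 1/2*e5 + 8/3*e1 e2 + 8/3*e2 e4 - 16/5*e3 e6 + 24/25*e4 e6 - 5/3*e1 e3 e5 - 5/3*e3 e4 e5 - 4/5*e1 e2 e3 e4 + 5/6*e1 e2 e3 e5 + 16/5*e1 e3 e4 e6 - 8/5*e1 e2 e3 e4 e6
Answer: -e5 + 16/3*e1 e2 + 16/3*e2 e4 - 32/5*e3 e6 + 48/25*e4 e6 + 5/3*e1 e2 e3 e5


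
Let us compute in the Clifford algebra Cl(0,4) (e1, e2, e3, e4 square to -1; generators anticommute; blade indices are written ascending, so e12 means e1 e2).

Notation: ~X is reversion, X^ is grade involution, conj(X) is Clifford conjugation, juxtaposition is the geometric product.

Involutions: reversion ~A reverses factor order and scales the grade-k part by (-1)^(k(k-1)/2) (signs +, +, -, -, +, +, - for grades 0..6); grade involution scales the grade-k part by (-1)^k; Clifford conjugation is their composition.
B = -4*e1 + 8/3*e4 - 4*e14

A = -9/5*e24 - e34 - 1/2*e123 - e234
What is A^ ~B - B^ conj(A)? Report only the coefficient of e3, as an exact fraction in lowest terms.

first term: 24/5*e2 + 8/3*e3 + 36/5*e12 + 4*e13 - 2/3*e23 + 4*e123 + 36/5*e124 + 4*e134 - 2*e234 + 16/3*e1234
second term: -24/5*e2 - 8/3*e3 - 36/5*e12 - 4*e13 - 2/3*e23 - 4*e123 + 36/5*e124 + 4*e134 + 2*e234 - 16/3*e1234
Answer: 16/3


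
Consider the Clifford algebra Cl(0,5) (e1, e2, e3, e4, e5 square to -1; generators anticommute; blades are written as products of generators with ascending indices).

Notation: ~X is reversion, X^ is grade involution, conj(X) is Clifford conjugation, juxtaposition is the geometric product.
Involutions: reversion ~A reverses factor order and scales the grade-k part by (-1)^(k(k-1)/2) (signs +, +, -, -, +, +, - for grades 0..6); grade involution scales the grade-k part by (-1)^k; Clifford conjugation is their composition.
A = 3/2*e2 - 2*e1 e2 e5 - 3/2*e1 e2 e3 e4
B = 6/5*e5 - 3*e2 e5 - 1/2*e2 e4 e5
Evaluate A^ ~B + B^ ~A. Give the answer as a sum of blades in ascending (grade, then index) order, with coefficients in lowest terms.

first term: -6*e1 + 9/2*e5 - 12/5*e1 e2 + e1 e4 - 9/5*e2 e5 + 3/4*e4 e5 - 3/4*e1 e3 e5 + 9/2*e1 e3 e4 e5 - 9/5*e1 e2 e3 e4 e5
second term: 6*e1 - 9/2*e5 + 12/5*e1 e2 - e1 e4 + 9/5*e2 e5 - 3/4*e4 e5 - 3/4*e1 e3 e5 + 9/2*e1 e3 e4 e5 + 9/5*e1 e2 e3 e4 e5
Answer: -3/2*e1 e3 e5 + 9*e1 e3 e4 e5


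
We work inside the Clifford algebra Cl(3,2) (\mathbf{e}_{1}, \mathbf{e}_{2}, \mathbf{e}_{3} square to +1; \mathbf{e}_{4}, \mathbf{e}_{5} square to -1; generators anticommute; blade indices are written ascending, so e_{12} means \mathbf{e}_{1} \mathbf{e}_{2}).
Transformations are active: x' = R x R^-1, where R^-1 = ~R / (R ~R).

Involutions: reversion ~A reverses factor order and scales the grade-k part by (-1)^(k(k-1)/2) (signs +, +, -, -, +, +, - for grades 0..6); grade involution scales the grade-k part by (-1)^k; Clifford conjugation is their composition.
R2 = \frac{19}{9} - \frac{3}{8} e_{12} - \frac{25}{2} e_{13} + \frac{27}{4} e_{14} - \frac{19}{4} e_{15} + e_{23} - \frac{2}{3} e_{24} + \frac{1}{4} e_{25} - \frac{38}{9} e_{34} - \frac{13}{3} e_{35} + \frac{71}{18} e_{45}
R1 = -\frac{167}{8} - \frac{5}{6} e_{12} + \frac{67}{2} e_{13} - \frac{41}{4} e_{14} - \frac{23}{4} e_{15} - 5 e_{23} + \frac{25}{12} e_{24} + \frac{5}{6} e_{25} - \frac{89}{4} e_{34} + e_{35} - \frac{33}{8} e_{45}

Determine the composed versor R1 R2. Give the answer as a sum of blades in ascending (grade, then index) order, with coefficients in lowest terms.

Distribute over the grade parts of R1 (each basis-blade product reordered to ascending indices, repeated generators contracted through their squares):
<R1>_0 (= -\frac{167}{8}) R2 = -\frac{3173}{72} + \frac{501}{64} e_{12} + \frac{4175}{16} e_{13} - \frac{4509}{32} e_{14} + \frac{3173}{32} e_{15} - \frac{167}{8} e_{23} + \frac{167}{12} e_{24} - \frac{167}{32} e_{25} + \frac{3173}{36} e_{34} + \frac{2171}{24} e_{35} - \frac{11857}{144} e_{45}
<R1>_2 (= -\frac{5}{6} e_{12} + \frac{67}{2} e_{13} - \frac{41}{4} e_{14} - \frac{23}{4} e_{15} - 5 e_{23} + \frac{25}{12} e_{24} + \frac{5}{6} e_{25} - \frac{89}{4} e_{34} + e_{35} - \frac{33}{8} e_{45}) R2 = \frac{35011}{72} + \frac{4867}{216} e_{12} + \frac{13975}{48} e_{13} - \frac{23143}{48} e_{14} - \frac{12683}{96} e_{15} - \frac{26363}{432} e_{23} + \frac{6647}{108} e_{24} + \frac{485}{32} e_{25} - \frac{11531}{72} e_{34} + \frac{2723}{8} e_{35} - \frac{28501}{144} e_{45} + \frac{14029}{864} e_{1234} + \frac{419}{18} e_{1235} - \frac{18775}{1728} e_{1245} + \frac{525}{2} e_{1345} - \frac{10037}{432} e_{2345}
Summing the partial products and collecting blades:
Answer: \frac{15919}{36} + \frac{52463}{1728} e_{12} + \frac{6625}{12} e_{13} - \frac{59813}{96} e_{14} - \frac{791}{24} e_{15} - \frac{35381}{432} e_{23} + \frac{4075}{54} e_{24} + \frac{159}{16} e_{25} - \frac{5185}{72} e_{34} + \frac{2585}{6} e_{35} - \frac{20179}{72} e_{45} + \frac{14029}{864} e_{1234} + \frac{419}{18} e_{1235} - \frac{18775}{1728} e_{1245} + \frac{525}{2} e_{1345} - \frac{10037}{432} e_{2345}


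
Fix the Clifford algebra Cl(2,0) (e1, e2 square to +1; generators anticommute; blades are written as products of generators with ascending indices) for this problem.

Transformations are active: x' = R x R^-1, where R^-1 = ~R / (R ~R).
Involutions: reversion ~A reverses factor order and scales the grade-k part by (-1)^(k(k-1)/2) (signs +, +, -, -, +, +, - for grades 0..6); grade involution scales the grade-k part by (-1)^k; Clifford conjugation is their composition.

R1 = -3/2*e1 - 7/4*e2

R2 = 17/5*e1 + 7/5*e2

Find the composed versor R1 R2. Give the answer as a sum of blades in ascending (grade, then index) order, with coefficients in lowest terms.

Distribute over the terms of R1 (each basis-blade product reordered to ascending indices, repeated generators contracted through their squares):
(-3/2*e1) R2 = -51/10 - 21/10*e1 e2
(-7/4*e2) R2 = -49/20 + 119/20*e1 e2
Summing the partial products and collecting blades:
Answer: -151/20 + 77/20*e1 e2


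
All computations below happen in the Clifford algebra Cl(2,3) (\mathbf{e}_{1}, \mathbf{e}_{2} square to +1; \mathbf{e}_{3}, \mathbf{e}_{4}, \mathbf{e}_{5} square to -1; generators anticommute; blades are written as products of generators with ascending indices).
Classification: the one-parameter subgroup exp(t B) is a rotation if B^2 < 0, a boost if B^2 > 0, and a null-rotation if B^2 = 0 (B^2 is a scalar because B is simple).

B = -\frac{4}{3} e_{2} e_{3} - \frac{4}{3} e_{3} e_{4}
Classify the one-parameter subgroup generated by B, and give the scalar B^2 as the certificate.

B^2 term by term: the squares give (-\frac{4}{3})^2*(e_{2} e_{3})^2 + (-\frac{4}{3})^2*(e_{3} e_{4})^2 = \frac{16}{9}*(+1) + \frac{16}{9}*(-1) = 0 (each basis 2-blade squares to minus the product of its generators' squares); cross terms between blades sharing an index anticommute and cancel. So B^2 = 0.
Answer: null-rotation, certificate B^2 = 0. Certificate logic: 0 is a conjugation-invariant scalar, so its sign fixes rotation versus boost versus null-rotation outright.


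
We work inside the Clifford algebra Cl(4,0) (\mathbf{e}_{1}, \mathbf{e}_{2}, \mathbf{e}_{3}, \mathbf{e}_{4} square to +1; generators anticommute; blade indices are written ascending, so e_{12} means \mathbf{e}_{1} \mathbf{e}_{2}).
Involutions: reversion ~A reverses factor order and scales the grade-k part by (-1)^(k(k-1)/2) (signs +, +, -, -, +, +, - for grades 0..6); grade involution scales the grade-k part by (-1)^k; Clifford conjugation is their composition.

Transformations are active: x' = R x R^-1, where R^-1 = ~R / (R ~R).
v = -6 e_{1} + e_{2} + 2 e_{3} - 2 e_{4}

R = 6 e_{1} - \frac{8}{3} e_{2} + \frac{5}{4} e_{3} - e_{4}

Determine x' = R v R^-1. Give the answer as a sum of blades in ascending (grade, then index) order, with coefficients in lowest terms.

~R = 6 e_{1} - \frac{8}{3} e_{2} + \frac{5}{4} e_{3} - e_{4}, and R ~R = \frac{6577}{144}, so R^-1 = ~R / (\frac{6577}{144}).
R v = -\frac{205}{6} - 10 e_{12} + \frac{39}{2} e_{13} - 18 e_{14} - \frac{79}{12} e_{23} + \frac{19}{3} e_{24} - \frac{1}{2} e_{34}
Answer: -\frac{19578}{6577} e_{1} + \frac{19663}{6577} e_{2} - \frac{25454}{6577} e_{3} + \frac{22994}{6577} e_{4}


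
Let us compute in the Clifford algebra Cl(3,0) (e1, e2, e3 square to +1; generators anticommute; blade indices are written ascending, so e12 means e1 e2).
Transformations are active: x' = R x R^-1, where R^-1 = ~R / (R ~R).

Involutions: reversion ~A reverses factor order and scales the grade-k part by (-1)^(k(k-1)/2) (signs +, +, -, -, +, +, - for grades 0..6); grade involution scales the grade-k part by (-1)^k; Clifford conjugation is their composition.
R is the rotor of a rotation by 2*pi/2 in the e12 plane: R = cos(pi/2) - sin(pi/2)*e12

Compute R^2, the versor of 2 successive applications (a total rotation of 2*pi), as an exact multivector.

Half-angle bookkeeping: 2 applications in e12 add up to rotor phase 2*pi/2 = pi, so R^2 = cos(pi) - sin(pi)*e12.
cos(pi) = -1 and sin(pi) = 0, so R^2 = -1. The total rotation 2*pi is 1 full turn, so every vector returns to itself, yet the rotor is -1, on the OTHER sheet of the double cover (an odd number of 2*pi turns).
Answer: -1


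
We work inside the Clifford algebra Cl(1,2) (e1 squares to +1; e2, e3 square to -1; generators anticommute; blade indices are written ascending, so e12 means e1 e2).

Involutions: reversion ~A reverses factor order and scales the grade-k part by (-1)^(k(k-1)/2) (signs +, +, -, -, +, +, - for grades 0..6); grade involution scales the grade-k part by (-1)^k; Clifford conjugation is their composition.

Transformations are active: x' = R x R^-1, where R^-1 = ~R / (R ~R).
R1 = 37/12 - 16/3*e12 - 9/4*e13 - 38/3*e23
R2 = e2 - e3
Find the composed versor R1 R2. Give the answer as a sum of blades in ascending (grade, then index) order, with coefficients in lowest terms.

Distribute over the terms of R2 (each basis-blade product reordered to ascending indices, repeated generators contracted through their squares):
R1 (e2) = 16/3*e1 + 37/12*e2 - 38/3*e3 + 9/4*e123
R1 (-e3) = -9/4*e1 - 38/3*e2 - 37/12*e3 + 16/3*e123
Summing the partial products and collecting blades:
Answer: 37/12*e1 - 115/12*e2 - 63/4*e3 + 91/12*e123


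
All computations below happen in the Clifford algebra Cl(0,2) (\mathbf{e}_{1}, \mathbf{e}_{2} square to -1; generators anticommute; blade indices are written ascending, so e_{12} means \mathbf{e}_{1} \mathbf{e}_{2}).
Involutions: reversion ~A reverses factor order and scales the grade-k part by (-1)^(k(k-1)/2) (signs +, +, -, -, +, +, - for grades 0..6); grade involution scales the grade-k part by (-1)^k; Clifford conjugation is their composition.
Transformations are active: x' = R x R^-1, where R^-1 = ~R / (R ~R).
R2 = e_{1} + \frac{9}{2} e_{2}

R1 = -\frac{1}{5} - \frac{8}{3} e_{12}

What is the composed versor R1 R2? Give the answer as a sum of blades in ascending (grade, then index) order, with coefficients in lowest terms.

Distribute over the terms of R1 (each basis-blade product reordered to ascending indices, repeated generators contracted through their squares):
(-\frac{1}{5}) R2 = -\frac{1}{5} e_{1} - \frac{9}{10} e_{2}
(-\frac{8}{3} e_{12}) R2 = 12 e_{1} - \frac{8}{3} e_{2}
Summing the partial products and collecting blades:
Answer: \frac{59}{5} e_{1} - \frac{107}{30} e_{2}


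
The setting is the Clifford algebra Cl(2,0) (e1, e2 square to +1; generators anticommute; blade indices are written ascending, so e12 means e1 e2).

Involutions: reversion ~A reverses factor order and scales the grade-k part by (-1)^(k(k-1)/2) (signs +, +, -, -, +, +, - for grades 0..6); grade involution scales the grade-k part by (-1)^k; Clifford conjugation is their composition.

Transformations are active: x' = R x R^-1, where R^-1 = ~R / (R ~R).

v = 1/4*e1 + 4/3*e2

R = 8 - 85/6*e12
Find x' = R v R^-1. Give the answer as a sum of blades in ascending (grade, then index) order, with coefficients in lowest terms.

~R = 8 + 85/6*e12, and R ~R = 9529/36, so R^-1 = ~R / (9529/36).
R v = -152/9*e1 + 341/24*e2
Answer: -48441/38116*e1 - 13564/28587*e2


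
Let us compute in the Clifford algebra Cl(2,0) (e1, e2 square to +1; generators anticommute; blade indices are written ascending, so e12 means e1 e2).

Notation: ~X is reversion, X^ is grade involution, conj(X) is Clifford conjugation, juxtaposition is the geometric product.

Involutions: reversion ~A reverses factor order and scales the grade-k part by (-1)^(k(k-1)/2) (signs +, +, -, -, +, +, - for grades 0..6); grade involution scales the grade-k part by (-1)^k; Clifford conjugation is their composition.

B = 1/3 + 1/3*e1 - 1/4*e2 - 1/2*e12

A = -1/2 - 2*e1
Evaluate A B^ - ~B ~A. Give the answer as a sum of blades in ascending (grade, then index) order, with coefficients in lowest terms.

first term: 1/2 - 1/2*e1 + 7/8*e2 - 1/4*e12
second term: -5/6 - 5/6*e1 + 9/8*e2 - 3/4*e12
Answer: 4/3 + 1/3*e1 - 1/4*e2 + 1/2*e12


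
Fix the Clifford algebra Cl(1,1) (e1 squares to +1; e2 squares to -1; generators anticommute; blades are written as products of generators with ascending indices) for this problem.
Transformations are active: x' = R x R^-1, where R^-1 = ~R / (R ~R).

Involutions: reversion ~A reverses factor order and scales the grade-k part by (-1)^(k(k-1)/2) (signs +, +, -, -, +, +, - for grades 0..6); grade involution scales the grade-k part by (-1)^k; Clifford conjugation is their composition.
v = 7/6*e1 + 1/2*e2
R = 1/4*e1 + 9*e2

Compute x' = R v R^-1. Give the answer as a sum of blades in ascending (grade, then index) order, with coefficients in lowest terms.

~R = 1/4*e1 + 9*e2, and R ~R = -1295/16, so R^-1 = ~R / (-1295/16).
R v = -101/24 - 83/8*e1 e2
Answer: -8863/7770*e1 + 1129/2590*e2


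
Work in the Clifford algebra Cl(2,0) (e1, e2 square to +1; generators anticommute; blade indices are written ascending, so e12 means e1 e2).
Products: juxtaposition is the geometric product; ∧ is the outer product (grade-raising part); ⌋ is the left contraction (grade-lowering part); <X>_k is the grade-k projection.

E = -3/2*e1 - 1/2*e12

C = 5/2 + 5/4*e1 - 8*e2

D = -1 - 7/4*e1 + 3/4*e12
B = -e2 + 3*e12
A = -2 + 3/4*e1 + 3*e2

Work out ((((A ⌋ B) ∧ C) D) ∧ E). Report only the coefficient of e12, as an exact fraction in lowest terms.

step 1: -3 - 9*e1 + 17/4*e2 - 6*e12
step 2: -15/2 - 105/4*e1 + 277/8*e2 + 827/16*e12
step 3: 939/64 + 429/32*e1 + 2313/64*e2 + 105/32*e12
step 4: -2817/128*e1 + 375/8*e12
Answer: 375/8


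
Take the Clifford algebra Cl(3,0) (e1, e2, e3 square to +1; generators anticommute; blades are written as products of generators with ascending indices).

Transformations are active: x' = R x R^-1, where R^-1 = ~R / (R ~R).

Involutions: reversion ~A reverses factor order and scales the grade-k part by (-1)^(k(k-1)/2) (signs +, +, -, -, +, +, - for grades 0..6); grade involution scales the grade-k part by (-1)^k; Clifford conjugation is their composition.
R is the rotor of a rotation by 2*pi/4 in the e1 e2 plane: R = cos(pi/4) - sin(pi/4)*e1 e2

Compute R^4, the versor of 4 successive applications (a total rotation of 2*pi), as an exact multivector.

Rotor phase runs at HALF the rotation angle; powers of one rotor simply add phase, so after 4 steps in e1 e2 the phase is 4*pi/4 = pi and R^4 = cos(pi) - sin(pi)*e1 e2.
cos(pi) = -1 and sin(pi) = 0, so R^4 = -1. The total rotation 2*pi is 1 full turn, so every vector returns to itself, yet the rotor is -1, on the OTHER sheet of the double cover (an odd number of 2*pi turns).
Answer: -1


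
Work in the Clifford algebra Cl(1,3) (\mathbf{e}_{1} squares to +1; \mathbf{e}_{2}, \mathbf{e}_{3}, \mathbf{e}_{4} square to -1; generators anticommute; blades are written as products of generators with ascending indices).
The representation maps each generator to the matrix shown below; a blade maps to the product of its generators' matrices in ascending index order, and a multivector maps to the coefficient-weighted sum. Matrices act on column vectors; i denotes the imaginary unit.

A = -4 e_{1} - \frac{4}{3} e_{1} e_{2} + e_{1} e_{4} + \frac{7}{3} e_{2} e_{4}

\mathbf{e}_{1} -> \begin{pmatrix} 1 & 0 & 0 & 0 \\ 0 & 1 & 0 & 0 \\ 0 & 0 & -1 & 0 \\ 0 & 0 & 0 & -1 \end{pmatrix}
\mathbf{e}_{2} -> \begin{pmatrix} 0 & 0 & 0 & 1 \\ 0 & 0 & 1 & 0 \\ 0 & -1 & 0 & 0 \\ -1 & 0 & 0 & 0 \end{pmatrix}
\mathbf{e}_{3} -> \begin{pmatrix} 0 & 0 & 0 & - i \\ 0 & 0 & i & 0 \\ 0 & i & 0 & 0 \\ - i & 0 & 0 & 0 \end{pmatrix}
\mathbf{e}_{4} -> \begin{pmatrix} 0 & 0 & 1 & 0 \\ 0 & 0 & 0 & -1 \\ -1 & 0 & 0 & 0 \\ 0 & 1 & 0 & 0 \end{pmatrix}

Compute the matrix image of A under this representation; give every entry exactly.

Bivector images (products of the table entries): rho(e_{1} e_{2}) = rho(\mathbf{e}_{1})rho(\mathbf{e}_{2}) = \begin{pmatrix} 0 & 0 & 0 & 1 \\ 0 & 0 & 1 & 0 \\ 0 & 1 & 0 & 0 \\ 1 & 0 & 0 & 0 \end{pmatrix}; rho(e_{1} e_{4}) = rho(\mathbf{e}_{1})rho(\mathbf{e}_{4}) = \begin{pmatrix} 0 & 0 & 1 & 0 \\ 0 & 0 & 0 & -1 \\ 1 & 0 & 0 & 0 \\ 0 & -1 & 0 & 0 \end{pmatrix}; rho(e_{2} e_{4}) = rho(\mathbf{e}_{2})rho(\mathbf{e}_{4}) = \begin{pmatrix} 0 & 1 & 0 & 0 \\ -1 & 0 & 0 & 0 \\ 0 & 0 & 0 & 1 \\ 0 & 0 & -1 & 0 \end{pmatrix}.
M = (-4)*rho(e_{1}) + (-\frac{4}{3})*rho(e_{1} e_{2}) + (1)*rho(e_{1} e_{4}) + (\frac{7}{3})*rho(e_{2} e_{4}), summed entrywise:
Answer: \begin{pmatrix} -4 & \frac{7}{3} & 1 & - \frac{4}{3} \\ - \frac{7}{3} & -4 & - \frac{4}{3} & -1 \\ 1 & - \frac{4}{3} & 4 & \frac{7}{3} \\ - \frac{4}{3} & -1 & - \frac{7}{3} & 4 \end{pmatrix}


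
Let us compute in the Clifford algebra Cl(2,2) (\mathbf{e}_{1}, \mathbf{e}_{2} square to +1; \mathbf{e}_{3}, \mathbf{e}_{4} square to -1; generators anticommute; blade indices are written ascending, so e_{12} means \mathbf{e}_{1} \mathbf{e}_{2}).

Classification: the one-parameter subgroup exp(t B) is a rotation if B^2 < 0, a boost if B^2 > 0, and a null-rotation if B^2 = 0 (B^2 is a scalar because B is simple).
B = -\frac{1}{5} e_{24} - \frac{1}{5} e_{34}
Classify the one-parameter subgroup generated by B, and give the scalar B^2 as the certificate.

B^2 term by term: the squares give (-\frac{1}{5})^2*(e_{24})^2 + (-\frac{1}{5})^2*(e_{34})^2 = \frac{1}{25}*(+1) + \frac{1}{25}*(-1) = 0 (each basis 2-blade squares to minus the product of its generators' squares); cross terms between blades sharing an index anticommute and cancel. So B^2 = 0.
Answer: null-rotation, certificate B^2 = 0. Certificate logic: 0 is a conjugation-invariant scalar, so its sign fixes rotation versus boost versus null-rotation outright.


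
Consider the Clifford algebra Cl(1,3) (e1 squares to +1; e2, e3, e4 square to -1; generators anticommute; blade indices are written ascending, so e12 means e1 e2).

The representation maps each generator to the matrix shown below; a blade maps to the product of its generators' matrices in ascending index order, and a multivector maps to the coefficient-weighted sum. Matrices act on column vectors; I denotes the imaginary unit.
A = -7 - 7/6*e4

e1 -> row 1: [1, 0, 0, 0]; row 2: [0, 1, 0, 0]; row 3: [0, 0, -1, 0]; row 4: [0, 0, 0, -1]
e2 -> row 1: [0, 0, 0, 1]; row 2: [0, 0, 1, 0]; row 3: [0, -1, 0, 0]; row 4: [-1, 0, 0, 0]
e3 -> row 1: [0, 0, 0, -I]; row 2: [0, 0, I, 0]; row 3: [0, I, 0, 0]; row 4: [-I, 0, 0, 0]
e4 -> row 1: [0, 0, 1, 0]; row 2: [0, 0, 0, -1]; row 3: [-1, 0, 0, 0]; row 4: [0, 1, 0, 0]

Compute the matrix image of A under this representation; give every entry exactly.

M = (-7)*1 + (-7/6)*rho(e4), summed entrywise (1 is the identity matrix):
Answer: row 1: [-7, 0, -7/6, 0]; row 2: [0, -7, 0, 7/6]; row 3: [7/6, 0, -7, 0]; row 4: [0, -7/6, 0, -7]


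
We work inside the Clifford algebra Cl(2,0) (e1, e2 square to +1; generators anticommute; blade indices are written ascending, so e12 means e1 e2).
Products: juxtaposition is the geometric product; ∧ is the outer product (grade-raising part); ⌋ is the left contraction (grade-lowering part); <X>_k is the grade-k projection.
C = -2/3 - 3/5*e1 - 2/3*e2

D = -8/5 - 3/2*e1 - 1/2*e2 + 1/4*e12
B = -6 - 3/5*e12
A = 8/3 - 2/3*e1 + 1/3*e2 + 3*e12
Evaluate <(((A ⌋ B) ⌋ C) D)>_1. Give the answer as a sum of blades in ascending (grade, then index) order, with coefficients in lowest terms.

step 1: -71/5 + 1/5*e1 + 2/5*e2 - 8/5*e12
step 2: 227/25 + 213/25*e1 + 142/15*e2
step 3: -24031/750 - 11107/375*e1 - 5267/300*e2 + 1221/100*e12
step 4: -11107/375*e1 - 5267/300*e2
Answer: -11107/375*e1 - 5267/300*e2
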